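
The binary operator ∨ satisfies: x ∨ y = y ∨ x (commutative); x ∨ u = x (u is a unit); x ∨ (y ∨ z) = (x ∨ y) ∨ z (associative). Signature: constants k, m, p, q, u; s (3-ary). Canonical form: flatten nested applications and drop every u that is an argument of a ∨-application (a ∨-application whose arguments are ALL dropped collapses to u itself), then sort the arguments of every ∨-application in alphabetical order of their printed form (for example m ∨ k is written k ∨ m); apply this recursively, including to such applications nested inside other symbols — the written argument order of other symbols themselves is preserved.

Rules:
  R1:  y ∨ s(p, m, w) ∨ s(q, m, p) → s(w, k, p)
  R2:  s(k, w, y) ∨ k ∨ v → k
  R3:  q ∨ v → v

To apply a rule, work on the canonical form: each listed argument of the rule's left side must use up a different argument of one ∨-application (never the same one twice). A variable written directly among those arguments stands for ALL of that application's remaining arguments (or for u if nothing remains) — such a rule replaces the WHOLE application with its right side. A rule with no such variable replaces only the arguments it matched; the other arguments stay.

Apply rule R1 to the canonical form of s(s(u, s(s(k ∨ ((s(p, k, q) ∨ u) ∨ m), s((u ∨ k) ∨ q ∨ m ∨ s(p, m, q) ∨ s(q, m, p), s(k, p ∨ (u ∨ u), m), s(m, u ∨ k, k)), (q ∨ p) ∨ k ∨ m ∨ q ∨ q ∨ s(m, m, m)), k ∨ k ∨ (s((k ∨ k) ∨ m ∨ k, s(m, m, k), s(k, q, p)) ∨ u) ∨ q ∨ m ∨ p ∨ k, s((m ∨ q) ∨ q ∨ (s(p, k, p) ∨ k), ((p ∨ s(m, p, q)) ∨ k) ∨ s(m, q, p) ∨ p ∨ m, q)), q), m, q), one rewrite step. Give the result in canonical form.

Canonical form:  s(s(u, s(s(k ∨ m ∨ s(p, k, q), s(k ∨ m ∨ q ∨ s(p, m, q) ∨ s(q, m, p), s(k, p, m), s(m, k, k)), k ∨ m ∨ p ∨ q ∨ q ∨ q ∨ s(m, m, m)), k ∨ k ∨ k ∨ m ∨ p ∨ q ∨ s(k ∨ k ∨ k ∨ m, s(m, m, k), s(k, q, p)), s(k ∨ m ∨ q ∨ q ∨ s(p, k, p), k ∨ m ∨ p ∨ p ∨ s(m, p, q) ∨ s(m, q, p), q)), q), m, q)
R1 matches:  uses s(p, m, q), s(q, m, p);  w := q, y := k ∨ m ∨ q
Every leftover argument binds to the variable; the entire application is replaced.
Giving:  s(s(u, s(s(k ∨ m ∨ s(p, k, q), s(s(q, k, p), s(k, p, m), s(m, k, k)), k ∨ m ∨ p ∨ q ∨ q ∨ q ∨ s(m, m, m)), k ∨ k ∨ k ∨ m ∨ p ∨ q ∨ s(k ∨ k ∨ k ∨ m, s(m, m, k), s(k, q, p)), s(k ∨ m ∨ q ∨ q ∨ s(p, k, p), k ∨ m ∨ p ∨ p ∨ s(m, p, q) ∨ s(m, q, p), q)), q), m, q)

Answer: s(s(u, s(s(k ∨ m ∨ s(p, k, q), s(s(q, k, p), s(k, p, m), s(m, k, k)), k ∨ m ∨ p ∨ q ∨ q ∨ q ∨ s(m, m, m)), k ∨ k ∨ k ∨ m ∨ p ∨ q ∨ s(k ∨ k ∨ k ∨ m, s(m, m, k), s(k, q, p)), s(k ∨ m ∨ q ∨ q ∨ s(p, k, p), k ∨ m ∨ p ∨ p ∨ s(m, p, q) ∨ s(m, q, p), q)), q), m, q)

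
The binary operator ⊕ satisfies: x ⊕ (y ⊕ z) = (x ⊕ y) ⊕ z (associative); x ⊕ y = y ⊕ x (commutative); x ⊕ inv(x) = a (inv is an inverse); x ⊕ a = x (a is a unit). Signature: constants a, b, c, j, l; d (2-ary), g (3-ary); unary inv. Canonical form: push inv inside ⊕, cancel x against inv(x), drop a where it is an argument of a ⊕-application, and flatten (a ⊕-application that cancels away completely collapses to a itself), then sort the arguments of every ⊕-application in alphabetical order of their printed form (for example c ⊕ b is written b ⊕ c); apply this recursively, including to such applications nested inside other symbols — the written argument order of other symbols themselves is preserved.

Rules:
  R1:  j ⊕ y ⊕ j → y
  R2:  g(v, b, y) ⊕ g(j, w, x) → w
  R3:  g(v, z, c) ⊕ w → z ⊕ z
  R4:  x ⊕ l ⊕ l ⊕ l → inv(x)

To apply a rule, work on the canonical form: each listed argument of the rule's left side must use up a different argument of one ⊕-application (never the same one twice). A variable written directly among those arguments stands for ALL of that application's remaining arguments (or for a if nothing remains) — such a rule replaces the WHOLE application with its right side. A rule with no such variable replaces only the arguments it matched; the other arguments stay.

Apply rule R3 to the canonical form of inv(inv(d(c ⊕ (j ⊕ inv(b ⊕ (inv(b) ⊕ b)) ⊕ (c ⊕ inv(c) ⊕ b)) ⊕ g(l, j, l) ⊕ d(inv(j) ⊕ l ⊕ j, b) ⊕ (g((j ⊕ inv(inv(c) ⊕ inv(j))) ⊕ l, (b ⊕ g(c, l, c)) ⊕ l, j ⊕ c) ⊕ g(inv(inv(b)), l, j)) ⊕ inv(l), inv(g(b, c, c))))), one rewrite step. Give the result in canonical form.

Canonical form:  d(c ⊕ d(l, b) ⊕ g(b, l, j) ⊕ g(c ⊕ j ⊕ j ⊕ l, b ⊕ g(c, l, c) ⊕ l, c ⊕ j) ⊕ g(l, j, l) ⊕ inv(l) ⊕ j, inv(g(b, c, c)))
Match R3:  consume g(c, l, c);  v := c, w := b ⊕ l, z := l
The extension variable absorbs all remaining arguments, so the whole application is rewritten.
New term:  d(c ⊕ d(l, b) ⊕ g(b, l, j) ⊕ g(c ⊕ j ⊕ j ⊕ l, l ⊕ l, c ⊕ j) ⊕ g(l, j, l) ⊕ inv(l) ⊕ j, inv(g(b, c, c)))

Answer: d(c ⊕ d(l, b) ⊕ g(b, l, j) ⊕ g(c ⊕ j ⊕ j ⊕ l, l ⊕ l, c ⊕ j) ⊕ g(l, j, l) ⊕ inv(l) ⊕ j, inv(g(b, c, c)))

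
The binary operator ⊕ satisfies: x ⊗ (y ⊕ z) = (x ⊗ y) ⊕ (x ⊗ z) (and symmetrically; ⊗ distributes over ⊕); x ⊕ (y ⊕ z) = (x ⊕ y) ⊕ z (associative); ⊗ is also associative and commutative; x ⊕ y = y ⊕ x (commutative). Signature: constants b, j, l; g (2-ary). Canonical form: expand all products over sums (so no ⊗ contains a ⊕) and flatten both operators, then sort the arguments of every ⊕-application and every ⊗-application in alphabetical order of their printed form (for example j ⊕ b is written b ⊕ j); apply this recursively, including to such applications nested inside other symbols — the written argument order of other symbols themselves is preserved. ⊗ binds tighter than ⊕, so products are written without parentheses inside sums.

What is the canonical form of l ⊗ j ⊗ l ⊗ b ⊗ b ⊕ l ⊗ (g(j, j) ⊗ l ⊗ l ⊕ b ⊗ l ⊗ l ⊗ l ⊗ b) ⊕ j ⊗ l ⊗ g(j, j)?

Expand:  b ⊗ b ⊗ j ⊗ l ⊗ l ⊕ g(j, j) ⊗ l ⊗ l ⊗ l ⊕ b ⊗ b ⊗ l ⊗ l ⊗ l ⊗ l ⊕ g(j, j) ⊗ j ⊗ l
Sort:  b ⊗ b ⊗ j ⊗ l ⊗ l ⊕ b ⊗ b ⊗ l ⊗ l ⊗ l ⊗ l ⊕ g(j, j) ⊗ j ⊗ l ⊕ g(j, j) ⊗ l ⊗ l ⊗ l

Answer: b ⊗ b ⊗ j ⊗ l ⊗ l ⊕ b ⊗ b ⊗ l ⊗ l ⊗ l ⊗ l ⊕ g(j, j) ⊗ j ⊗ l ⊕ g(j, j) ⊗ l ⊗ l ⊗ l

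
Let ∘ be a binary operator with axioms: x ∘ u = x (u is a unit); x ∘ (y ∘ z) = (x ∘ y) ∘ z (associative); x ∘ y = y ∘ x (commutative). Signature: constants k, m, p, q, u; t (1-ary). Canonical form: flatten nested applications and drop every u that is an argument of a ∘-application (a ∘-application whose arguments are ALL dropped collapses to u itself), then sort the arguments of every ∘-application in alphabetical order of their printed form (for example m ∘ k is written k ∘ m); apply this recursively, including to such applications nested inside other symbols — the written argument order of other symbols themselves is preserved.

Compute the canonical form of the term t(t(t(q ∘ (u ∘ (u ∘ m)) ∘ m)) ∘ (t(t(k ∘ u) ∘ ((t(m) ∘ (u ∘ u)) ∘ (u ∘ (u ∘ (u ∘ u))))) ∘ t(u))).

Focus inside:  t(t(q ∘ (u ∘ (u ∘ m)) ∘ m)) ∘ (t(t(k ∘ u) ∘ ((t(m) ∘ (u ∘ u)) ∘ (u ∘ (u ∘ (u ∘ u))))) ∘ t(u))
Un-nest:  t(t(q ∘ (u ∘ (u ∘ m)) ∘ m)) ∘ t(t(k ∘ u) ∘ ((t(m) ∘ (u ∘ u)) ∘ (u ∘ (u ∘ (u ∘ u))))) ∘ t(u)
Inside:  t(t(q ∘ (u ∘ (u ∘ m)) ∘ m))  →  t(t(m ∘ m ∘ q))
Canonicalize subterm:  t(t(k ∘ u) ∘ ((t(m) ∘ (u ∘ u)) ∘ (u ∘ (u ∘ (u ∘ u)))))  →  t(t(k) ∘ t(m))
Sort:  t(t(k) ∘ t(m)) ∘ t(t(m ∘ m ∘ q)) ∘ t(u)
Put back:  t(t(t(k) ∘ t(m)) ∘ t(t(m ∘ m ∘ q)) ∘ t(u))

Answer: t(t(t(k) ∘ t(m)) ∘ t(t(m ∘ m ∘ q)) ∘ t(u))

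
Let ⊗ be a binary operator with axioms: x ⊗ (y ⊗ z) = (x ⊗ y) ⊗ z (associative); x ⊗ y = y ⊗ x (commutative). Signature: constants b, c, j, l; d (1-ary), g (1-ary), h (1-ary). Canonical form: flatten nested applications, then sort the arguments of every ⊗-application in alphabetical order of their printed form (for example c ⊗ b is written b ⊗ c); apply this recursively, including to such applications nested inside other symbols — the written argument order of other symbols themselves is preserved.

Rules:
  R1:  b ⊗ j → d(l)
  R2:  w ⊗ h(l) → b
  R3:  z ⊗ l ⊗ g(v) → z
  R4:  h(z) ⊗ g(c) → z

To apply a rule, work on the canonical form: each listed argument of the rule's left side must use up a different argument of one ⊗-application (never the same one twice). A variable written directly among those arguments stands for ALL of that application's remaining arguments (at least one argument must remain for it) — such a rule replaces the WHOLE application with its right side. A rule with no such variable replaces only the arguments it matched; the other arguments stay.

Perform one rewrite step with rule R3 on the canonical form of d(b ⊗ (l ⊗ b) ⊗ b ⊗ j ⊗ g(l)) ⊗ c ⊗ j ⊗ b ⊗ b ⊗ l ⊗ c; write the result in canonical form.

Canonical form:  b ⊗ b ⊗ c ⊗ c ⊗ d(b ⊗ b ⊗ b ⊗ g(l) ⊗ j ⊗ l) ⊗ j ⊗ l
Apply R3:  consuming g(l), l;  v := l, z := b ⊗ b ⊗ b ⊗ j
The extension variable absorbs all remaining arguments, so the whole application is rewritten.
Giving:  b ⊗ b ⊗ c ⊗ c ⊗ d(b ⊗ b ⊗ b ⊗ j) ⊗ j ⊗ l

Answer: b ⊗ b ⊗ c ⊗ c ⊗ d(b ⊗ b ⊗ b ⊗ j) ⊗ j ⊗ l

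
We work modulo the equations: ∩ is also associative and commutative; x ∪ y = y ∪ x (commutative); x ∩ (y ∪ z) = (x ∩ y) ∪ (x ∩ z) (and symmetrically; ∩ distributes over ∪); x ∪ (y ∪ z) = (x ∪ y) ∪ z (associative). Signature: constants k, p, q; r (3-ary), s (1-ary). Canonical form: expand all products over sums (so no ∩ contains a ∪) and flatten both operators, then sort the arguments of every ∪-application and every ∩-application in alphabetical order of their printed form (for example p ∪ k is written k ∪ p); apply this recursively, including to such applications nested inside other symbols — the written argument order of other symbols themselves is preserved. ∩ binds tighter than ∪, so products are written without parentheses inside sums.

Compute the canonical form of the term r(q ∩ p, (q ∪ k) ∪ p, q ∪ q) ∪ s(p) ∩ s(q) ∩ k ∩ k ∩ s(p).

Flatten:  r(p ∩ q, k ∪ p ∪ q, q ∪ q) ∪ k ∩ k ∩ s(p) ∩ s(p) ∩ s(q)
Order the arguments:  k ∩ k ∩ s(p) ∩ s(p) ∩ s(q) ∪ r(p ∩ q, k ∪ p ∪ q, q ∪ q)

Answer: k ∩ k ∩ s(p) ∩ s(p) ∩ s(q) ∪ r(p ∩ q, k ∪ p ∪ q, q ∪ q)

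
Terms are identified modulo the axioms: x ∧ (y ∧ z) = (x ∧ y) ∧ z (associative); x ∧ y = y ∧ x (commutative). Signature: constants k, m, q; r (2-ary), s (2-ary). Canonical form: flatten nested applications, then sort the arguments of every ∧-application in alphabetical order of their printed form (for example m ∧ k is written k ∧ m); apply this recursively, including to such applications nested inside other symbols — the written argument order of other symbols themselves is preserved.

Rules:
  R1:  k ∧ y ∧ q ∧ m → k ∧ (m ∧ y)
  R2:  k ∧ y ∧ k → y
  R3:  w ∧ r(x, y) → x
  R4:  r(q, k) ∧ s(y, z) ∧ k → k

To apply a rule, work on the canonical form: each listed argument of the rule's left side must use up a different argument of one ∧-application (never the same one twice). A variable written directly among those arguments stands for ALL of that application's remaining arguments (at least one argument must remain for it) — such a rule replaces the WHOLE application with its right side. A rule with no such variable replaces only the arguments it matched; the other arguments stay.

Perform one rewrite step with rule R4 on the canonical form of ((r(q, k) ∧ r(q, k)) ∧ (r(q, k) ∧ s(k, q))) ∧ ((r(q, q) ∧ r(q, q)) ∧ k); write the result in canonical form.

Answer: k ∧ r(q, k) ∧ r(q, k) ∧ r(q, q) ∧ r(q, q)

Derivation:
Canonical form:  k ∧ r(q, k) ∧ r(q, k) ∧ r(q, k) ∧ r(q, q) ∧ r(q, q) ∧ s(k, q)
Apply R4:  consuming k, r(q, k), s(k, q);  y := k, z := q
New term:  k ∧ r(q, k) ∧ r(q, k) ∧ r(q, q) ∧ r(q, q)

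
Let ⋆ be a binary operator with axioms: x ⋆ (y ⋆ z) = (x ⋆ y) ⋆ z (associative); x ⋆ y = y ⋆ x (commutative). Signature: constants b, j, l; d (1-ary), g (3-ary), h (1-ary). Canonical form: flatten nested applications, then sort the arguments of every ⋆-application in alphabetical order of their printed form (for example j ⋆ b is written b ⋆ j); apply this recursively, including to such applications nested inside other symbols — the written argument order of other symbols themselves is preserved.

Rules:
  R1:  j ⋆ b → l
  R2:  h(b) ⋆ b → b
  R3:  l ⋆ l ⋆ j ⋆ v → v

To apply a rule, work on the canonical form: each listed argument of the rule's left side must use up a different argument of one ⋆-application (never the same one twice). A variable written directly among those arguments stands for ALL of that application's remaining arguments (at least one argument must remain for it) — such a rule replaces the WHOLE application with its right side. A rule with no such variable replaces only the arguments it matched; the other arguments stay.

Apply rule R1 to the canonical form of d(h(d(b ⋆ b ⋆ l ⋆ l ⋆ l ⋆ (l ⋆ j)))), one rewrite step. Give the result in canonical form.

Answer: d(h(d(b ⋆ l ⋆ l ⋆ l ⋆ l ⋆ l)))

Derivation:
Canonical form:  d(h(d(b ⋆ b ⋆ j ⋆ l ⋆ l ⋆ l ⋆ l)))
Apply R1:  consuming b, j
Giving:  d(h(d(b ⋆ l ⋆ l ⋆ l ⋆ l ⋆ l)))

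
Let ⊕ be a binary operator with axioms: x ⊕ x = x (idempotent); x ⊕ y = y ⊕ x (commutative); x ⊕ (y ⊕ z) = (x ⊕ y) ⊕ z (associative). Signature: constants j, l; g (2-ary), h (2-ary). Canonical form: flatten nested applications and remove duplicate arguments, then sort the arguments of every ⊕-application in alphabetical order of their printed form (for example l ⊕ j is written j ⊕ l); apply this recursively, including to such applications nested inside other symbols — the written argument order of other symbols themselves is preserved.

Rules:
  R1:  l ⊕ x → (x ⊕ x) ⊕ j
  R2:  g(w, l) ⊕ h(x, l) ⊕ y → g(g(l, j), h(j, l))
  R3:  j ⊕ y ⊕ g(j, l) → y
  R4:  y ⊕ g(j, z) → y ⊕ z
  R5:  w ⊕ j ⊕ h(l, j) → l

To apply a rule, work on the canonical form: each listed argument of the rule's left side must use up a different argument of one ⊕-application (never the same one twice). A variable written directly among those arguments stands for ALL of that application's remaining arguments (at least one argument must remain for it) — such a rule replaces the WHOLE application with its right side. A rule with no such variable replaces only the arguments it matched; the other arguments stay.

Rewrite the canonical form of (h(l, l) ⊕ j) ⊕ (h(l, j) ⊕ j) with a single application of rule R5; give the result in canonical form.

Answer: l

Derivation:
Canonical form:  h(l, j) ⊕ h(l, l) ⊕ j
Apply R5:  consuming h(l, j), j;  w := h(l, l)
Every leftover argument binds to the variable; the entire application is replaced.
New term:  l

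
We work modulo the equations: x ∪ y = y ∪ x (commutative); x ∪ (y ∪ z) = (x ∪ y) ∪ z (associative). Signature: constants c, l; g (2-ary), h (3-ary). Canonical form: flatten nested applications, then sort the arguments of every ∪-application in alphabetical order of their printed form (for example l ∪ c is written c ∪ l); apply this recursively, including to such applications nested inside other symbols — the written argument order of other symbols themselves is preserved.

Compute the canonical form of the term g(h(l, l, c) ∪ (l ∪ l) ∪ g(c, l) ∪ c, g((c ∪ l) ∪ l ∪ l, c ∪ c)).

Focus inside:  h(l, l, c) ∪ (l ∪ l) ∪ g(c, l) ∪ c
Un-nest:  h(l, l, c) ∪ l ∪ l ∪ g(c, l) ∪ c
Order the arguments:  c ∪ g(c, l) ∪ h(l, l, c) ∪ l ∪ l
Reassemble:  g(c ∪ g(c, l) ∪ h(l, l, c) ∪ l ∪ l, g(c ∪ l ∪ l ∪ l, c ∪ c))

Answer: g(c ∪ g(c, l) ∪ h(l, l, c) ∪ l ∪ l, g(c ∪ l ∪ l ∪ l, c ∪ c))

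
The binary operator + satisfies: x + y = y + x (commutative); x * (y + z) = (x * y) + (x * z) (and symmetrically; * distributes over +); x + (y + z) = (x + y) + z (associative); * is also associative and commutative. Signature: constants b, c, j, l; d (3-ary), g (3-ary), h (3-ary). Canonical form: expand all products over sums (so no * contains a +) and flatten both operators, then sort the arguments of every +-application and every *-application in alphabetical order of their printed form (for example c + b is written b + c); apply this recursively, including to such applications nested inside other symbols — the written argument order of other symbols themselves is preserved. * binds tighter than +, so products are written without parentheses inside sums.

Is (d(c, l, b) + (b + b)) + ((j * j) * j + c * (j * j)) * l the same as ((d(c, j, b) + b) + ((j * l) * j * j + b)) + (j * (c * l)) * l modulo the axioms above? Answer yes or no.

Left:  (d(c, l, b) + (b + b)) + ((j * j) * j + c * (j * j)) * l
  Expand products over sums:  d(c, l, b) + b + b + j * j * j * l + c * j * j * l
  Sort arguments:  b + b + c * j * j * l + d(c, l, b) + j * j * j * l
Right:  ((d(c, j, b) + b) + ((j * l) * j * j + b)) + (j * (c * l)) * l
  Flatten:  d(c, j, b) + b + j * j * j * l + b + c * j * l * l
  Sort:  b + b + c * j * l * l + d(c, j, b) + j * j * j * l

Answer: no — b + b + c * j * j * l + d(c, l, b) + j * j * j * l vs b + b + c * j * l * l + d(c, j, b) + j * j * j * l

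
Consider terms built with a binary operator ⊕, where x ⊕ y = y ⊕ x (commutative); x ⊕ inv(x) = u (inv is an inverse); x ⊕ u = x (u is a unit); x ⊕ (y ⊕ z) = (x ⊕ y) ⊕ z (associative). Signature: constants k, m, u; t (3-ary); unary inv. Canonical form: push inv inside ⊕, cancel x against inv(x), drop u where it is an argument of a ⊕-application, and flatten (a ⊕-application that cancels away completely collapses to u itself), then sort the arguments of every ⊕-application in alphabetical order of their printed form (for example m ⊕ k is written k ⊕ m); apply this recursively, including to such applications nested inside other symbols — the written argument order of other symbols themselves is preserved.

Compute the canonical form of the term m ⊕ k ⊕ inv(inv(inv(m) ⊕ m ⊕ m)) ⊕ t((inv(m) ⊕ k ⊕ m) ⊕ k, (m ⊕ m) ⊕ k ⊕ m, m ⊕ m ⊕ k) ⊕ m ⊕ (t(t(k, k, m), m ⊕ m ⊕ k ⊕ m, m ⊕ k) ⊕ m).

Answer: k ⊕ m ⊕ m ⊕ m ⊕ m ⊕ t(k ⊕ k, k ⊕ m ⊕ m ⊕ m, k ⊕ m ⊕ m) ⊕ t(t(k, k, m), k ⊕ m ⊕ m ⊕ m, k ⊕ m)

Derivation:
Push inv inside:  distribute inv over ⊕ and collapse double inv
Collect:  m ⊕ m ⊕ m ⊕ m ⊕ k ⊕ t(k ⊕ k, k ⊕ m ⊕ m ⊕ m, k ⊕ m ⊕ m) ⊕ t(t(k, k, m), k ⊕ m ⊕ m ⊕ m, k ⊕ m)
Sort arguments:  k ⊕ m ⊕ m ⊕ m ⊕ m ⊕ t(k ⊕ k, k ⊕ m ⊕ m ⊕ m, k ⊕ m ⊕ m) ⊕ t(t(k, k, m), k ⊕ m ⊕ m ⊕ m, k ⊕ m)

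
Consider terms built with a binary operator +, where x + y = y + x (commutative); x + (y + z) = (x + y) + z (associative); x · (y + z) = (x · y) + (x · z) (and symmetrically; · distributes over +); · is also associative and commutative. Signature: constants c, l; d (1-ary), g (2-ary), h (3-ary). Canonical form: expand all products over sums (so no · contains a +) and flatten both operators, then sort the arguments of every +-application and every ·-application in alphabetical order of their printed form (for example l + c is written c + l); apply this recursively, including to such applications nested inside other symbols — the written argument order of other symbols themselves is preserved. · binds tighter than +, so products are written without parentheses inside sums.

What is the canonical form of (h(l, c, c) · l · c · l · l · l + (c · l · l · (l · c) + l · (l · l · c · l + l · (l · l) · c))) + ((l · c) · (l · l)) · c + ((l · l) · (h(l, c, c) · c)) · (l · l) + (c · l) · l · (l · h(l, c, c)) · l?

Answer: c · c · l · l · l + c · c · l · l · l + c · h(l, c, c) · l · l · l · l + c · h(l, c, c) · l · l · l · l + c · h(l, c, c) · l · l · l · l + c · l · l · l · l + c · l · l · l · l

Derivation:
Distribute:  c · h(l, c, c) · l · l · l · l + c · c · l · l · l + c · l · l · l · l + c · l · l · l · l + c · c · l · l · l + c · h(l, c, c) · l · l · l · l + c · h(l, c, c) · l · l · l · l
Sort:  c · c · l · l · l + c · c · l · l · l + c · h(l, c, c) · l · l · l · l + c · h(l, c, c) · l · l · l · l + c · h(l, c, c) · l · l · l · l + c · l · l · l · l + c · l · l · l · l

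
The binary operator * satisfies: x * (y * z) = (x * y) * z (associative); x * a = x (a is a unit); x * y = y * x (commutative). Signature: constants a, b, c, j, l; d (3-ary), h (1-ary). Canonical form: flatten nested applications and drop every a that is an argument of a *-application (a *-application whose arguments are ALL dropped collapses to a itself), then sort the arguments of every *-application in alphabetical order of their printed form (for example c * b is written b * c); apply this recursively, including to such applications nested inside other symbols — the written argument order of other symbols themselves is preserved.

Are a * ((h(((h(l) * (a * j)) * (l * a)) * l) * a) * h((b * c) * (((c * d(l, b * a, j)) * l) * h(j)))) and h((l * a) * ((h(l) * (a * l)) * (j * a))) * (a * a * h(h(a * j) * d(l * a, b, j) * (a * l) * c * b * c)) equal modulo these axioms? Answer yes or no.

Left:  a * ((h(((h(l) * (a * j)) * (l * a)) * l) * a) * h((b * c) * (((c * d(l, b * a, j)) * l) * h(j))))
  Flatten:  a * h(((h(l) * (a * j)) * (l * a)) * l) * a * h((b * c) * (((c * d(l, b * a, j)) * l) * h(j)))
  Canonicalize subterm:  h(((h(l) * (a * j)) * (l * a)) * l)  →  h(h(l) * j * l * l)
  Simplify inside:  h((b * c) * (((c * d(l, b * a, j)) * l) * h(j)))  →  h(b * c * c * d(l, b, j) * h(j) * l)
  Unit:  drop a (×2)
  Sort arguments:  h(b * c * c * d(l, b, j) * h(j) * l) * h(h(l) * j * l * l)
Right:  h((l * a) * ((h(l) * (a * l)) * (j * a))) * (a * a * h(h(a * j) * d(l * a, b, j) * (a * l) * c * b * c))
  Un-nest:  h((l * a) * ((h(l) * (a * l)) * (j * a))) * a * a * h(h(a * j) * d(l * a, b, j) * (a * l) * c * b * c)
  Inside:  h((l * a) * ((h(l) * (a * l)) * (j * a)))  →  h(h(l) * j * l * l)
  Inside:  h(h(a * j) * d(l * a, b, j) * (a * l) * c * b * c)  →  h(b * c * c * d(l, b, j) * h(j) * l)
  Units out:  drop a (×2)
  Sort:  h(b * c * c * d(l, b, j) * h(j) * l) * h(h(l) * j * l * l)

Answer: yes — both canonical forms are h(b * c * c * d(l, b, j) * h(j) * l) * h(h(l) * j * l * l)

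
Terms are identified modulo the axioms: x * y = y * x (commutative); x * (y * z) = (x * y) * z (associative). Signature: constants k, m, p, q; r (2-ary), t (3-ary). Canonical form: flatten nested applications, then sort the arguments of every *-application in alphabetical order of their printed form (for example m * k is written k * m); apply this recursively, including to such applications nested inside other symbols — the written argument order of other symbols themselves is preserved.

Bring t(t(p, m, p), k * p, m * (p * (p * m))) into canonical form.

Focus inside:  m * (p * (p * m))
Merge nested applications:  m * p * p * m
Sort:  m * m * p * p
Rebuild:  t(t(p, m, p), k * p, m * m * p * p)

Answer: t(t(p, m, p), k * p, m * m * p * p)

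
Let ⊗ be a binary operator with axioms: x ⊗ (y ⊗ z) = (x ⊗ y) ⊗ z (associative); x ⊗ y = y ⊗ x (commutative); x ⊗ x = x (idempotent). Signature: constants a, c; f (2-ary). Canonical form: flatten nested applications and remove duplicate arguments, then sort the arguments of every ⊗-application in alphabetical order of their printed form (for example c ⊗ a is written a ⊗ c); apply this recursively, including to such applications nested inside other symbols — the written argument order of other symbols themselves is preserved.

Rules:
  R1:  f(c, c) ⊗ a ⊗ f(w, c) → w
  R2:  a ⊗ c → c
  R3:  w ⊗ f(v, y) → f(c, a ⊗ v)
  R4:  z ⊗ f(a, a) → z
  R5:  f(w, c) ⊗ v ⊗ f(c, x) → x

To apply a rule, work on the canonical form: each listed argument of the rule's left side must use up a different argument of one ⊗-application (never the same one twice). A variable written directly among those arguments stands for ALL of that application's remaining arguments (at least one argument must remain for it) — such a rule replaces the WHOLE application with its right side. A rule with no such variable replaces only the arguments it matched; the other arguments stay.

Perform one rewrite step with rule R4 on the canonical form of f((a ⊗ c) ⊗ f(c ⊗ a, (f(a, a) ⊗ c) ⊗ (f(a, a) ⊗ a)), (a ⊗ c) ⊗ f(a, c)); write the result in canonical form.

Canonical form:  f(a ⊗ c ⊗ f(a ⊗ c, a ⊗ c ⊗ f(a, a)), a ⊗ c ⊗ f(a, c))
R4 matches:  uses f(a, a);  z := a ⊗ c
Every leftover argument binds to the variable; the entire application is replaced.
New term:  f(a ⊗ c ⊗ f(a ⊗ c, a ⊗ c), a ⊗ c ⊗ f(a, c))

Answer: f(a ⊗ c ⊗ f(a ⊗ c, a ⊗ c), a ⊗ c ⊗ f(a, c))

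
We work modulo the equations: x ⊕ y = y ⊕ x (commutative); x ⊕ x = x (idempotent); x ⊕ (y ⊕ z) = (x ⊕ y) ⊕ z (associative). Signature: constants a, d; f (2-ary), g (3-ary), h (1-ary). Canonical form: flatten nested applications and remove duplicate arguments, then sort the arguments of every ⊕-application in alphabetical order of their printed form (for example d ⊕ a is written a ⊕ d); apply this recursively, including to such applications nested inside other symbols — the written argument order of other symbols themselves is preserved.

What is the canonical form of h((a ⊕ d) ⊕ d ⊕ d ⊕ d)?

Answer: h(a ⊕ d)

Derivation:
Work inside:  (a ⊕ d) ⊕ d ⊕ d ⊕ d
Un-nest:  a ⊕ d ⊕ d ⊕ d ⊕ d
Idempotence:  drop duplicate d, d, d
Order the arguments:  a ⊕ d
Put back:  h(a ⊕ d)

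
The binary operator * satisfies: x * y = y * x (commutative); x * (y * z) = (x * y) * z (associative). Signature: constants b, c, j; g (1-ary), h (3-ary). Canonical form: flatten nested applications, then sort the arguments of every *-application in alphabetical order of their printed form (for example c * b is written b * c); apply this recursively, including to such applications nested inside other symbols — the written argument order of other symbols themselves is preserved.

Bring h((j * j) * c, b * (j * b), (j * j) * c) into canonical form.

Answer: h(c * j * j, b * b * j, c * j * j)

Derivation:
Work inside:  (j * j) * c
Flatten:  j * j * c
Sort arguments:  c * j * j
Rebuild:  h(c * j * j, b * b * j, c * j * j)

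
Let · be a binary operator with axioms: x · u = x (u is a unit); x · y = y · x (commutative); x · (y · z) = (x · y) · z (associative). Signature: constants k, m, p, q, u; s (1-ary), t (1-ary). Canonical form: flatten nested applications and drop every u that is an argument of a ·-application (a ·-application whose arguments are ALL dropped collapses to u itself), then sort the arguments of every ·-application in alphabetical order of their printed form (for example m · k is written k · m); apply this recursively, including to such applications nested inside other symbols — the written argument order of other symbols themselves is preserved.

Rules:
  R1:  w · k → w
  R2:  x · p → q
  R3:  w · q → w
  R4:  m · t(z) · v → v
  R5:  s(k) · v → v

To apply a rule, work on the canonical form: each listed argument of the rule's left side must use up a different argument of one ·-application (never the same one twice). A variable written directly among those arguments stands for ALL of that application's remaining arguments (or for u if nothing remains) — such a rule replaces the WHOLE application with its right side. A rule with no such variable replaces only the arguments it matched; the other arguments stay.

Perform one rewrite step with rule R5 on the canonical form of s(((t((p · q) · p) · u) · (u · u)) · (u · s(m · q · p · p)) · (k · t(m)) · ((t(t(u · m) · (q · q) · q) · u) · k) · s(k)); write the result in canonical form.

Canonical form:  s(k · k · s(k) · s(m · p · p · q) · t(m) · t(p · p · q) · t(q · q · q · t(m)))
R5 matches:  uses s(k);  v := k · k · s(m · p · p · q) · t(m) · t(p · p · q) · t(q · q · q · t(m))
The variable takes the whole remainder — replace the entire application.
Result:  s(k · k · s(m · p · p · q) · t(m) · t(p · p · q) · t(q · q · q · t(m)))

Answer: s(k · k · s(m · p · p · q) · t(m) · t(p · p · q) · t(q · q · q · t(m)))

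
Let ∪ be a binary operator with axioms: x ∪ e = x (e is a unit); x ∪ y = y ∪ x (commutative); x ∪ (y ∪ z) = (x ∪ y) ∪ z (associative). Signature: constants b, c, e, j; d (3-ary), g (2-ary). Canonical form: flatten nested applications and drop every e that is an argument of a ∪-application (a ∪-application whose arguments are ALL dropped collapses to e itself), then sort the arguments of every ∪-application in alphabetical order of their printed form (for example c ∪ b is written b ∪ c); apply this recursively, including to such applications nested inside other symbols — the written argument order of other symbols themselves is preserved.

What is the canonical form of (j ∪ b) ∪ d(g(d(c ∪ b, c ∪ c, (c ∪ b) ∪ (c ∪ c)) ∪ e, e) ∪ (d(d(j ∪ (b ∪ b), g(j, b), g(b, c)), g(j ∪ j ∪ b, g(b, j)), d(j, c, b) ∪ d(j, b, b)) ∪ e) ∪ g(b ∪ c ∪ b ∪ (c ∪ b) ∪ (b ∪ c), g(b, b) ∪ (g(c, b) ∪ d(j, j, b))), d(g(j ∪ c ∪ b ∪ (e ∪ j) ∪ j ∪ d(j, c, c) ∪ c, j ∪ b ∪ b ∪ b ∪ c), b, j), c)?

Answer: b ∪ d(d(d(b ∪ b ∪ j, g(j, b), g(b, c)), g(b ∪ j ∪ j, g(b, j)), d(j, b, b) ∪ d(j, c, b)) ∪ g(b ∪ b ∪ b ∪ b ∪ c ∪ c ∪ c, d(j, j, b) ∪ g(b, b) ∪ g(c, b)) ∪ g(d(b ∪ c, c ∪ c, b ∪ c ∪ c ∪ c), e), d(g(b ∪ c ∪ c ∪ d(j, c, c) ∪ j ∪ j ∪ j, b ∪ b ∪ b ∪ c ∪ j), b, j), c) ∪ j

Derivation:
Flatten:  j ∪ b ∪ d(g(d(c ∪ b, c ∪ c, (c ∪ b) ∪ (c ∪ c)) ∪ e, e) ∪ (d(d(j ∪ (b ∪ b), g(j, b), g(b, c)), g(j ∪ j ∪ b, g(b, j)), d(j, c, b) ∪ d(j, b, b)) ∪ e) ∪ g(b ∪ c ∪ b ∪ (c ∪ b) ∪ (b ∪ c), g(b, b) ∪ (g(c, b) ∪ d(j, j, b))), d(g(j ∪ c ∪ b ∪ (e ∪ j) ∪ j ∪ d(j, c, c) ∪ c, j ∪ b ∪ b ∪ b ∪ c), b, j), c)
Inside:  d(g(d(c ∪ b, c ∪ c, (c ∪ b) ∪ (c ∪ c)) ∪ e, e) ∪ (d(d(j ∪ (b ∪ b), g(j, b), g(b, c)), g(j ∪ j ∪ b, g(b, j)), d(j, c, b) ∪ d(j, b, b)) ∪ e) ∪ g(b ∪ c ∪ b ∪ (c ∪ b) ∪ (b ∪ c), g(b, b) ∪ (g(c, b) ∪ d(j, j, b))), d(g(j ∪ c ∪ b ∪ (e ∪ j) ∪ j ∪ d(j, c, c) ∪ c, j ∪ b ∪ b ∪ b ∪ c), b, j), c)  →  d(d(d(b ∪ b ∪ j, g(j, b), g(b, c)), g(b ∪ j ∪ j, g(b, j)), d(j, b, b) ∪ d(j, c, b)) ∪ g(b ∪ b ∪ b ∪ b ∪ c ∪ c ∪ c, d(j, j, b) ∪ g(b, b) ∪ g(c, b)) ∪ g(d(b ∪ c, c ∪ c, b ∪ c ∪ c ∪ c), e), d(g(b ∪ c ∪ c ∪ d(j, c, c) ∪ j ∪ j ∪ j, b ∪ b ∪ b ∪ c ∪ j), b, j), c)
Sort arguments:  b ∪ d(d(d(b ∪ b ∪ j, g(j, b), g(b, c)), g(b ∪ j ∪ j, g(b, j)), d(j, b, b) ∪ d(j, c, b)) ∪ g(b ∪ b ∪ b ∪ b ∪ c ∪ c ∪ c, d(j, j, b) ∪ g(b, b) ∪ g(c, b)) ∪ g(d(b ∪ c, c ∪ c, b ∪ c ∪ c ∪ c), e), d(g(b ∪ c ∪ c ∪ d(j, c, c) ∪ j ∪ j ∪ j, b ∪ b ∪ b ∪ c ∪ j), b, j), c) ∪ j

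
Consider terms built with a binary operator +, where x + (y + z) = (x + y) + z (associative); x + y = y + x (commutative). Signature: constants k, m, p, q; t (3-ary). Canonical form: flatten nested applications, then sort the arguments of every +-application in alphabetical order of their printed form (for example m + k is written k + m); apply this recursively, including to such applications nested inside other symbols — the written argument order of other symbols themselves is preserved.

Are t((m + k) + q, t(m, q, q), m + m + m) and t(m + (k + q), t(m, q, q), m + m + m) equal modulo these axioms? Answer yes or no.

Left:  t((m + k) + q, t(m, q, q), m + m + m)
  Work inside:  (m + k) + q
  Merge nested applications:  m + k + q
  Sort arguments:  k + m + q
  Rebuild:  t(k + m + q, t(m, q, q), m + m + m)
Right:  t(m + (k + q), t(m, q, q), m + m + m)
  Work inside:  m + (k + q)
  Merge nested applications:  m + k + q
  Sort:  k + m + q
  Rebuild:  t(k + m + q, t(m, q, q), m + m + m)

Answer: yes — both canonical forms are t(k + m + q, t(m, q, q), m + m + m)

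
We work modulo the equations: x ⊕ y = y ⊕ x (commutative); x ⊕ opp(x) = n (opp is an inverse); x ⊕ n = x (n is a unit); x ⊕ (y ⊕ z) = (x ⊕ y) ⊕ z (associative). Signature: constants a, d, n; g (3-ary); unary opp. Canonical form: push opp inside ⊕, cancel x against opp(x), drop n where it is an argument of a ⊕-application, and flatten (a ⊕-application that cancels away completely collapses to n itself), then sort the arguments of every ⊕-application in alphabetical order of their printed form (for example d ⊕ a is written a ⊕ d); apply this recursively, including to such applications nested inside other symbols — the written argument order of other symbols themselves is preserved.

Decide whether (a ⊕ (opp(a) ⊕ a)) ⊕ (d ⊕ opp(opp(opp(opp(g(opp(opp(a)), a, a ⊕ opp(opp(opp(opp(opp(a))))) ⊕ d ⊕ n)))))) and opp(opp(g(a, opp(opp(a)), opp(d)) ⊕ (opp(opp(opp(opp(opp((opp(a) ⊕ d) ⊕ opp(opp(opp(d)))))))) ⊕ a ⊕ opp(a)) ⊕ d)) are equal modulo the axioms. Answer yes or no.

Answer: no — a ⊕ d ⊕ g(a, a, d) vs a ⊕ d ⊕ g(a, a, opp(d))

Derivation:
Left:  (a ⊕ (opp(a) ⊕ a)) ⊕ (d ⊕ opp(opp(opp(opp(g(opp(opp(a)), a, a ⊕ opp(opp(opp(opp(opp(a))))) ⊕ d ⊕ n))))))
  Push opp inside:  distribute opp over ⊕ and collapse double opp
  Combine occurrences:  a ⊕ d ⊕ g(a, a, d)
Right:  opp(opp(g(a, opp(opp(a)), opp(d)) ⊕ (opp(opp(opp(opp(opp((opp(a) ⊕ d) ⊕ opp(opp(opp(d)))))))) ⊕ a ⊕ opp(a)) ⊕ d))
  Push opp inside:  distribute opp over ⊕ and collapse double opp
  Collect:  g(a, a, opp(d)) ⊕ a ⊕ d
  Sort:  a ⊕ d ⊕ g(a, a, opp(d))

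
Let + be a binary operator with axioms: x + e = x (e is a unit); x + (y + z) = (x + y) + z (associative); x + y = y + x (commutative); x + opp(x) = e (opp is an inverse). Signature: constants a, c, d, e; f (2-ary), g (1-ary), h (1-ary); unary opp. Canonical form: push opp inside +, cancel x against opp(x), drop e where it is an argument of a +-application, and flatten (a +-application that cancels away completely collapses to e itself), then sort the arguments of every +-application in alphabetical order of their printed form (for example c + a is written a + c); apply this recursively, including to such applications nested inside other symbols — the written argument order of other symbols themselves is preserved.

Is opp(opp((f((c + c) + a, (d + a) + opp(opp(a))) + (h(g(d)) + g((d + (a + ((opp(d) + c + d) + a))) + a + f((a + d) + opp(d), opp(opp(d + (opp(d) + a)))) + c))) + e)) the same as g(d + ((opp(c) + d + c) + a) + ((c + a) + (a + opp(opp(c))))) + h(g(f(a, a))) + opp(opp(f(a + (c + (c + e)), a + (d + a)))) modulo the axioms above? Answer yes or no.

Answer: no — f(a + c + c, a + a + d) + g(a + a + a + c + c + d + f(a, a)) + h(g(d)) vs f(a + c + c, a + a + d) + g(a + a + a + c + c + d + d) + h(g(f(a, a)))

Derivation:
Left:  opp(opp((f((c + c) + a, (d + a) + opp(opp(a))) + (h(g(d)) + g((d + (a + ((opp(d) + c + d) + a))) + a + f((a + d) + opp(d), opp(opp(d + (opp(d) + a)))) + c))) + e))
  Push opp inside:  distribute opp over + and collapse double opp
  Collect terms:  f(a + c + c, a + a + d) + h(g(d)) + g(a + a + a + c + c + d + f(a, a))
  Sort:  f(a + c + c, a + a + d) + g(a + a + a + c + c + d + f(a, a)) + h(g(d))
Right:  g(d + ((opp(c) + d + c) + a) + ((c + a) + (a + opp(opp(c))))) + h(g(f(a, a))) + opp(opp(f(a + (c + (c + e)), a + (d + a))))
  Push opp inside:  distribute opp over + and collapse double opp
  Combine occurrences:  g(a + a + a + c + c + d + d) + h(g(f(a, a))) + f(a + c + c, a + a + d)
  Sort arguments:  f(a + c + c, a + a + d) + g(a + a + a + c + c + d + d) + h(g(f(a, a)))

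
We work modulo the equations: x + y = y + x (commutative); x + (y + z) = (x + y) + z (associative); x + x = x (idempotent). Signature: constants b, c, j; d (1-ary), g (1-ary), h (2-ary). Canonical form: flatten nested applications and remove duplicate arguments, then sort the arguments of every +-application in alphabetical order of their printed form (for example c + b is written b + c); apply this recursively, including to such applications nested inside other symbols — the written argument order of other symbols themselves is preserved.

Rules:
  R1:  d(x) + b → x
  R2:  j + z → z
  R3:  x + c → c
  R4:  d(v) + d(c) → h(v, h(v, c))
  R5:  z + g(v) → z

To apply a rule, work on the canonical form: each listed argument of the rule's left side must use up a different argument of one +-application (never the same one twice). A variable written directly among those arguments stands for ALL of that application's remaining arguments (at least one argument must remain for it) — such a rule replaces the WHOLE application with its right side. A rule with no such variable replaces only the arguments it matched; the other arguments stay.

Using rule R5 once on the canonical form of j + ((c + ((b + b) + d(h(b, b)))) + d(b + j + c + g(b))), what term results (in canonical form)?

Canonical form:  b + c + d(b + c + g(b) + j) + d(h(b, b)) + j
R5 matches:  uses g(b);  v := b, z := b + c + j
The extension variable absorbs all remaining arguments, so the whole application is rewritten.
New term:  b + c + d(b + c + j) + d(h(b, b)) + j

Answer: b + c + d(b + c + j) + d(h(b, b)) + j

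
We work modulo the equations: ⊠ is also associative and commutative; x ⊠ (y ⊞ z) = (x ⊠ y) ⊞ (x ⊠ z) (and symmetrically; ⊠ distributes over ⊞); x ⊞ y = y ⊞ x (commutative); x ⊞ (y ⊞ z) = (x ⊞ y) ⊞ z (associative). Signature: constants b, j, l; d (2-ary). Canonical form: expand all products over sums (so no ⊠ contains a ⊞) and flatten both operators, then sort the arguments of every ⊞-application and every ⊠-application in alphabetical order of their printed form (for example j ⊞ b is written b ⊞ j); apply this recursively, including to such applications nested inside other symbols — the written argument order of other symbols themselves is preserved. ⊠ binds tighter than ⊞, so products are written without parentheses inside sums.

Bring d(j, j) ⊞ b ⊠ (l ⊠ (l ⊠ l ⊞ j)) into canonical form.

Answer: b ⊠ j ⊠ l ⊞ b ⊠ l ⊠ l ⊠ l ⊞ d(j, j)

Derivation:
Expand:  d(j, j) ⊞ b ⊠ l ⊠ l ⊠ l ⊞ b ⊠ j ⊠ l
Order the arguments:  b ⊠ j ⊠ l ⊞ b ⊠ l ⊠ l ⊠ l ⊞ d(j, j)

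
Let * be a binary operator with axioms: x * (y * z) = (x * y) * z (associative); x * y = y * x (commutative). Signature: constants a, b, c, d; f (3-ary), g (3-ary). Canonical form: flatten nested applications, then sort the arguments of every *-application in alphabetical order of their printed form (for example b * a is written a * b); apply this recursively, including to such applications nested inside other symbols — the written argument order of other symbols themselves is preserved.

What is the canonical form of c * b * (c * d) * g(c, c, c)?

Answer: b * c * c * d * g(c, c, c)

Derivation:
Flatten:  c * b * c * d * g(c, c, c)
Sort:  b * c * c * d * g(c, c, c)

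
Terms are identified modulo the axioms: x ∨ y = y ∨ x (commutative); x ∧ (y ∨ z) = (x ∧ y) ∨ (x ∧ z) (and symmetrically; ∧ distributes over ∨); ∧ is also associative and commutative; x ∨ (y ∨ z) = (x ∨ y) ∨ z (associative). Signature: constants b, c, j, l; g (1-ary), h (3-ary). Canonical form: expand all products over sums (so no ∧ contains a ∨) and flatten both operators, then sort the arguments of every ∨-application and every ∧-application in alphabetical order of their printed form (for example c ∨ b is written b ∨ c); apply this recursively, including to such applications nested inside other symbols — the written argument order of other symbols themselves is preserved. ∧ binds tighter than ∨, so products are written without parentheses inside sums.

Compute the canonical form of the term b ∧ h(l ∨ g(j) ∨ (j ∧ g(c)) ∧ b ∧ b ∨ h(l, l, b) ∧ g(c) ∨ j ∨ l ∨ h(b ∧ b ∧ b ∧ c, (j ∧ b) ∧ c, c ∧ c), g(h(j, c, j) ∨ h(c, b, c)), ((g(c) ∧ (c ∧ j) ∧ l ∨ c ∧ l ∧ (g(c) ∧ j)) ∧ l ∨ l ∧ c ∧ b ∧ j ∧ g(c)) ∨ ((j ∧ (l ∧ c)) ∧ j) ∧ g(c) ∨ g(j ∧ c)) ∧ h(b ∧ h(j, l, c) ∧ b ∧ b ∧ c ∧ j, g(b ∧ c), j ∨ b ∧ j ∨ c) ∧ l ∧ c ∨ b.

Expand products over sums:  b ∧ c ∧ h(b ∧ b ∧ b ∧ c ∧ h(j, l, c) ∧ j, g(b ∧ c), b ∧ j ∨ c ∨ j) ∧ h(b ∧ b ∧ g(c) ∧ j ∨ g(c) ∧ h(l, l, b) ∨ g(j) ∨ h(b ∧ b ∧ b ∧ c, b ∧ c ∧ j, c ∧ c) ∨ j ∨ l ∨ l, g(h(c, b, c) ∨ h(j, c, j)), b ∧ c ∧ g(c) ∧ j ∧ l ∨ c ∧ g(c) ∧ j ∧ j ∧ l ∨ c ∧ g(c) ∧ j ∧ l ∧ l ∨ c ∧ g(c) ∧ j ∧ l ∧ l ∨ g(c ∧ j)) ∧ l ∨ b
Sort:  b ∨ b ∧ c ∧ h(b ∧ b ∧ b ∧ c ∧ h(j, l, c) ∧ j, g(b ∧ c), b ∧ j ∨ c ∨ j) ∧ h(b ∧ b ∧ g(c) ∧ j ∨ g(c) ∧ h(l, l, b) ∨ g(j) ∨ h(b ∧ b ∧ b ∧ c, b ∧ c ∧ j, c ∧ c) ∨ j ∨ l ∨ l, g(h(c, b, c) ∨ h(j, c, j)), b ∧ c ∧ g(c) ∧ j ∧ l ∨ c ∧ g(c) ∧ j ∧ j ∧ l ∨ c ∧ g(c) ∧ j ∧ l ∧ l ∨ c ∧ g(c) ∧ j ∧ l ∧ l ∨ g(c ∧ j)) ∧ l

Answer: b ∨ b ∧ c ∧ h(b ∧ b ∧ b ∧ c ∧ h(j, l, c) ∧ j, g(b ∧ c), b ∧ j ∨ c ∨ j) ∧ h(b ∧ b ∧ g(c) ∧ j ∨ g(c) ∧ h(l, l, b) ∨ g(j) ∨ h(b ∧ b ∧ b ∧ c, b ∧ c ∧ j, c ∧ c) ∨ j ∨ l ∨ l, g(h(c, b, c) ∨ h(j, c, j)), b ∧ c ∧ g(c) ∧ j ∧ l ∨ c ∧ g(c) ∧ j ∧ j ∧ l ∨ c ∧ g(c) ∧ j ∧ l ∧ l ∨ c ∧ g(c) ∧ j ∧ l ∧ l ∨ g(c ∧ j)) ∧ l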